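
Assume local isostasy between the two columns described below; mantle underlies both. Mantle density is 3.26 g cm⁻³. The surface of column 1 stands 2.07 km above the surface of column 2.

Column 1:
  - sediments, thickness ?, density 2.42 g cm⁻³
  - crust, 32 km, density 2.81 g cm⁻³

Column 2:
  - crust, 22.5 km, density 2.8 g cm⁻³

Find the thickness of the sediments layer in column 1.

Take the compensation level at the base of the deeper column (depth z_c below the surface of column 1) and equate Σ ρ_i t_i down to z_c; mantle fills any gap and the z_c terms cancel.
Column 1: x×2.42 + 32×2.81 + (z_c − 32 − x)×3.26
Column 2: 2.07×0 + 22.5×2.8 + (z_c − 2.07 − 22.5)×3.26
The z_c×3.26 term appears on both sides and cancels. Collect the known terms of each column as K = Σ(ρt)_known − 3.26 × (depth of known layers): K_1 = 89.92 − 3.26×32 = −14.4; K_2 = 63 − 3.26×(2.07 + 22.5) = −17.0982.
Balance: K_1 − x×(3.26 − 2.42) = K_2, so x = (K_1 − K_2)/(3.26 − 2.42) = 2.6982/0.84 = 3.21 km.

3.21 km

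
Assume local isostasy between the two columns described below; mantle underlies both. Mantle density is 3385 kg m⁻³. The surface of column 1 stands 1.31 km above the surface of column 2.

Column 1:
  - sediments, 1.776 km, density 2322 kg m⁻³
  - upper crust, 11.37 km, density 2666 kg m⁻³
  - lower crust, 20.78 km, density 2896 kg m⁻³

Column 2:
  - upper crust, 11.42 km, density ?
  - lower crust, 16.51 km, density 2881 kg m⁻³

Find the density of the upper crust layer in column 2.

Take the compensation level at the base of the deeper column (depth z_c below the surface of column 1) and equate Σ ρ_i t_i down to z_c; mantle fills any gap and the z_c terms cancel.
Column 1: 1.776×2322 + 11.37×2666 + 20.78×2896 + (z_c − 33.926)×3385
Column 2: 1.31×0 + 11.42×ρ + 16.51×2881 + (z_c − 1.31 − 27.93)×3385
The z_c×3385 term appears on both sides and cancels. Collect the known terms of each column as K = Σ(ρt)_known − 3385 × (depth of known layers): K_1 = 94615.172 − 3385×33.926 = −20224.338; K_2 = 47565.31 − 3385×(1.31 + 27.93) = −51412.09.
Balance: K_1 = K_2 + 11.42×ρ, so ρ = (K_1 − K_2)/11.42 = 31187.8/11.42 = 2730 kg m⁻³.

2730 kg m⁻³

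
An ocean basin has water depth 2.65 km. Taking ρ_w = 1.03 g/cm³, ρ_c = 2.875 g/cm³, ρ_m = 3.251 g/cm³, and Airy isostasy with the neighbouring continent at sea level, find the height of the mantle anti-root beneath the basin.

13 km

Balancing pressure at the compensation depth: replacing crust with seawater at the top is compensated by replacing crust with mantle at the base: d (ρ_c − ρ_w) = a (ρ_m − ρ_c).
a = d (ρ_c − ρ_w)/(ρ_m − ρ_c) = 2.65 km × 1.845/0.376 = 13 km.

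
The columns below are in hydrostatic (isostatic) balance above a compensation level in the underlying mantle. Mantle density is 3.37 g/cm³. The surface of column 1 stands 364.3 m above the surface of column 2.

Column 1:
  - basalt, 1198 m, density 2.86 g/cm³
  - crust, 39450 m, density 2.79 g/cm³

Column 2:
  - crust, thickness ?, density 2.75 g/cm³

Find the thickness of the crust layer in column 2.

35900 m

Take the compensation level at the base of the deeper column (depth z_c below the surface of column 1) and equate Σ ρ_i t_i down to z_c; mantle fills any gap and the z_c terms cancel.
Column 1: 1198×2.86 + 39450×2.79 + (z_c − 40648)×3.37
Column 2: 364.3×0 + x×2.75 + (z_c − 364.3 − 0 − x)×3.37
The z_c×3.37 term appears on both sides and cancels. Collect the known terms of each column as K = Σ(ρt)_known − 3.37 × (depth of known layers): K_1 = 113491.78 − 3.37×40648 = −23491.98; K_2 = 0 − 3.37×(364.3 + 0) = −1227.691.
Balance: K_1 = K_2 − x×(3.37 − 2.75), so x = (K_2 − K_1)/(3.37 − 2.75) = 22264.3/0.62 = 35900 m.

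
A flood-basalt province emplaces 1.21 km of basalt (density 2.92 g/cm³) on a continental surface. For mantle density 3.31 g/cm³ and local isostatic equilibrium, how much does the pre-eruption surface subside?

1.07 km

Subaerial loading: s = t ρ_load / ρ_m.
s = 1.21 km × 2.92/3.31 = 1.07 km.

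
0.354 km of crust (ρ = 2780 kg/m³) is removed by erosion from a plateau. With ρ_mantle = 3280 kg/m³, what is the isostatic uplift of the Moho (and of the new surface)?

0.3 km

Unloading: uplift u = e ρ_c/ρ_m = 0.354 km × 2780/3280 = 0.3 km.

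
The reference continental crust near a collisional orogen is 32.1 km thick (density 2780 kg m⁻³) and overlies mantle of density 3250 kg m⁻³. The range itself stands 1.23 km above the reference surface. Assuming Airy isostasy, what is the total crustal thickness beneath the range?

40.6 km

Root depth r = h ρ_c / (ρ_m − ρ_c) = 1.23 km × 2780 / 470 = 7.275 km.
Total thickness = T + h + r = 32.1 km + 1.23 km + 7.275 km = 40.6 km.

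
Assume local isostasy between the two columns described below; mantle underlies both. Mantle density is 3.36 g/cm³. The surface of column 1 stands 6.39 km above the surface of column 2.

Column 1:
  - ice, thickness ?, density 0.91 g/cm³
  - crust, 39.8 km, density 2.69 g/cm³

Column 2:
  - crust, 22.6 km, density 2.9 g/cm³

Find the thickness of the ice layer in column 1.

2.12 km

Take the compensation level at the base of the deeper column (depth z_c below the surface of column 1) and equate Σ ρ_i t_i down to z_c; mantle fills any gap and the z_c terms cancel.
Column 1: x×0.91 + 39.8×2.69 + (z_c − 39.8 − x)×3.36
Column 2: 6.39×0 + 22.6×2.9 + (z_c − 6.39 − 22.6)×3.36
The z_c×3.36 term appears on both sides and cancels. Collect the known terms of each column as K = Σ(ρt)_known − 3.36 × (depth of known layers): K_1 = 107.062 − 3.36×39.8 = −26.666; K_2 = 65.54 − 3.36×(6.39 + 22.6) = −31.8664.
Balance: K_1 − x×(3.36 − 0.91) = K_2, so x = (K_1 − K_2)/(3.36 − 0.91) = 5.2004/2.45 = 2.12 km.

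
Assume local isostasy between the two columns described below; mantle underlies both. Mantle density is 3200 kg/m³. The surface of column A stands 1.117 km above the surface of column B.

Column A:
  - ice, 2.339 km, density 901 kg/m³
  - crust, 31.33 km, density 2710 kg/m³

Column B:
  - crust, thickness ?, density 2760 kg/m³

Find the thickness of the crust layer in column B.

Take the compensation level at the base of the deeper column (depth z_c below the surface of column A) and equate Σ ρ_i t_i down to z_c; mantle fills any gap and the z_c terms cancel.
Column A: 2.339×901 + 31.33×2710 + (z_c − 33.669)×3200
Column B: 1.117×0 + x×2760 + (z_c − 1.117 − 0 − x)×3200
The z_c×3200 term appears on both sides and cancels. Collect the known terms of each column as K = Σ(ρt)_known − 3200 × (depth of known layers): K_A = 87011.739 − 3200×33.669 = −20729.061; K_B = 0 − 3200×(1.117 + 0) = −3574.4.
Balance: K_A = K_B − x×(3200 − 2760), so x = (K_B − K_A)/(3200 − 2760) = 17154.7/440 = 39 km.

39 km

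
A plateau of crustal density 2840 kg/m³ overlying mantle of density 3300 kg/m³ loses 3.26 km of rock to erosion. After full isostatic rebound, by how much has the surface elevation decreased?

0.454 km

Rebound u = e ρ_c/ρ_m = 3.26 km × 2840/3300 = 2.806 km.
Net surface drop = e − u = 3.26 km − 2.806 km = e (ρ_m − ρ_c)/ρ_m = 0.454 km.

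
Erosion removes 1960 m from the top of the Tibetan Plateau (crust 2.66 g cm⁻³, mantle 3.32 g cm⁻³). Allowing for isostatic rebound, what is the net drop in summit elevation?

390 m

Rebound u = e ρ_c/ρ_m = 1960 m × 2.66/3.32 = 1570 m.
Net surface drop = e − u = 1960 m − 1570 m = e (ρ_m − ρ_c)/ρ_m = 390 m.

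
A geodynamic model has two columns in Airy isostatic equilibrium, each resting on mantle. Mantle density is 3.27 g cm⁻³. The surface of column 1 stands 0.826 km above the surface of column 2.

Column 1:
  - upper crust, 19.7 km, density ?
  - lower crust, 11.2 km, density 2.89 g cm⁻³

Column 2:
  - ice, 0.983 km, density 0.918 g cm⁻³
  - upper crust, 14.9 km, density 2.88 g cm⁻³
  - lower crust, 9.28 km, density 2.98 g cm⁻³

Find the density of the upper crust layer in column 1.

2.8 g cm⁻³

Take the compensation level at the base of the deeper column (depth z_c below the surface of column 1) and equate Σ ρ_i t_i down to z_c; mantle fills any gap and the z_c terms cancel.
Column 1: 19.7×ρ + 11.2×2.89 + (z_c − 30.9)×3.27
Column 2: 0.826×0 + 0.983×0.918 + 14.9×2.88 + 9.28×2.98 + (z_c − 0.826 − 25.163)×3.27
The z_c×3.27 term appears on both sides and cancels. Collect the known terms of each column as K = Σ(ρt)_known − 3.27 × (depth of known layers): K_1 = 32.368 − 3.27×30.9 = −68.675; K_2 = 71.468794 − 3.27×(0.826 + 25.163) = −13.515236.
Balance: K_1 + 19.7×ρ = K_2, so ρ = (K_2 − K_1)/19.7 = 55.1598/19.7 = 2.8 g cm⁻³.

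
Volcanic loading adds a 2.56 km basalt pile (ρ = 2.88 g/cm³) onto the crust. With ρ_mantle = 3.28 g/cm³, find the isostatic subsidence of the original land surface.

2.25 km

Subaerial loading: s = t ρ_load / ρ_m.
s = 2.56 km × 2.88/3.28 = 2.25 km.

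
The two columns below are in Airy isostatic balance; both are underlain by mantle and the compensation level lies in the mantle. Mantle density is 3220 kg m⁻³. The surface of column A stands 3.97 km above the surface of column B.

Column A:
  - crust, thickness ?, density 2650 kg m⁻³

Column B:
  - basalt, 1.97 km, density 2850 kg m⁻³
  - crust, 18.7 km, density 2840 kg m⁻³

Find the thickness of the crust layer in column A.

36.2 km

Take the compensation level at the base of the deeper column (depth z_c below the surface of column A) and equate Σ ρ_i t_i down to z_c; mantle fills any gap and the z_c terms cancel.
Column A: x×2650 + (z_c − 0 − x)×3220
Column B: 3.97×0 + 1.97×2850 + 18.7×2840 + (z_c − 3.97 − 20.67)×3220
The z_c×3220 term appears on both sides and cancels. Collect the known terms of each column as K = Σ(ρt)_known − 3220 × (depth of known layers): K_A = 0 − 3220×0 = 0; K_B = 58722.5 − 3220×(3.97 + 20.67) = −20618.3.
Balance: K_A − x×(3220 − 2650) = K_B, so x = (K_A − K_B)/(3220 − 2650) = 20618.3/570 = 36.2 km.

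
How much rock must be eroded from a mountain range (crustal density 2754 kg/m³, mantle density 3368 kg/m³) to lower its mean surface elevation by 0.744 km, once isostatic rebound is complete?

Net drop Δ = e − u = e − e ρ_c/ρ_m = e (ρ_m − ρ_c)/ρ_m.
e = Δ ρ_m/(ρ_m − ρ_c) = 0.744 km × 3368/614 = 4.08 km.

4.08 km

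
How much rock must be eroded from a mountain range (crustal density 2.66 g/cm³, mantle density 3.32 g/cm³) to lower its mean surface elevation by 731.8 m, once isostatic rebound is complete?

Net drop Δ = e − u = e − e ρ_c/ρ_m = e (ρ_m − ρ_c)/ρ_m.
e = Δ ρ_m/(ρ_m − ρ_c) = 731.8 m × 3.32/0.66 = 3680 m.

3680 m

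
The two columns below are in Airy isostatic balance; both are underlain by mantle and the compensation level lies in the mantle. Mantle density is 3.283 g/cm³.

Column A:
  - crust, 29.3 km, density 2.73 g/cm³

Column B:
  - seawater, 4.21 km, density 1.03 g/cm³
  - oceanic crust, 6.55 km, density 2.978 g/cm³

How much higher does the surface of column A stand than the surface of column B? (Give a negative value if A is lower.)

1.44 km

For any compensation level in the mantle, the mantle terms cancel and isostasy reduces to e = (Σt_A − Σt_B) − (Σ(ρt)_A − Σ(ρt)_B) / ρ_m.
Σt_A = 29.3 km; Σt_B = 10.76 km; Σ(ρt)_A = 79.989; Σ(ρt)_B = 23.8422 (in km·g/cm³).
e = (29.3 − 10.76) − (79.989 − 23.8422) / 3.283 = 1.44 km.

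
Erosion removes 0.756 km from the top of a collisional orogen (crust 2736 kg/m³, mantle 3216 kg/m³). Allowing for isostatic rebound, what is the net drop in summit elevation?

0.113 km

Rebound u = e ρ_c/ρ_m = 0.756 km × 2736/3216 = 0.6432 km.
Net surface drop = e − u = 0.756 km − 0.6432 km = e (ρ_m − ρ_c)/ρ_m = 0.113 km.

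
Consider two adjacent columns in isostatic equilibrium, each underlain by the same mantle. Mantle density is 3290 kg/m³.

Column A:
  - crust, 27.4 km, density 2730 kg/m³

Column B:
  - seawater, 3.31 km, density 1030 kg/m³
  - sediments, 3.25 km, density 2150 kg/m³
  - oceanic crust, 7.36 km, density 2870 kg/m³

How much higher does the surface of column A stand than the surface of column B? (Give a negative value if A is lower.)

0.324 km

For any compensation level in the mantle, the mantle terms cancel and isostasy reduces to e = (Σt_A − Σt_B) − (Σ(ρt)_A − Σ(ρt)_B) / ρ_m.
Σt_A = 27.4 km; Σt_B = 13.92 km; Σ(ρt)_A = 74802; Σ(ρt)_B = 31520 (in km·kg/m³).
e = (27.4 − 13.92) − (74802 − 31520) / 3290 = 0.324 km.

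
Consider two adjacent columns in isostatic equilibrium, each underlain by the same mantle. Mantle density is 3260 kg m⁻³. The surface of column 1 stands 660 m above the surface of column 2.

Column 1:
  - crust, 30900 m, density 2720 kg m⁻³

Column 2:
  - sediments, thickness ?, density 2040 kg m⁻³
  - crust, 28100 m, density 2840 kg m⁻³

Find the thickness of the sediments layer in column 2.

2240 m

Take the compensation level at the base of the deeper column (depth z_c below the surface of column 1) and equate Σ ρ_i t_i down to z_c; mantle fills any gap and the z_c terms cancel.
Column 1: 30900×2720 + (z_c − 30900)×3260
Column 2: 660×0 + x×2040 + 28100×2840 + (z_c − 660 − 28100 − x)×3260
The z_c×3260 term appears on both sides and cancels. Collect the known terms of each column as K = Σ(ρt)_known − 3260 × (depth of known layers): K_1 = 84048000 − 3260×30900 = −16686000; K_2 = 79804000 − 3260×(660 + 28100) = −13953600.
Balance: K_1 = K_2 − x×(3260 − 2040), so x = (K_2 − K_1)/(3260 − 2040) = 2732400/1220 = 2240 m.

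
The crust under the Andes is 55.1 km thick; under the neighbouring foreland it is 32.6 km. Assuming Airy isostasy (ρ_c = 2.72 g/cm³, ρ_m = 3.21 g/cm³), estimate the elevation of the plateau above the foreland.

3.43 km

Excess crust Δ = 55.1 km − 32.6 km = 22.5 km, split between elevation h and root r with h + r = Δ.
Airy balance ρ_c h = (ρ_m − ρ_c) r gives r = h ρ_c/(ρ_m − ρ_c), so h (1 + ρ_c/(ρ_m − ρ_c)) = Δ, i.e. h = Δ (ρ_m − ρ_c)/ρ_m.
h = 22.5 km × 0.49/3.21 = 3.43 km.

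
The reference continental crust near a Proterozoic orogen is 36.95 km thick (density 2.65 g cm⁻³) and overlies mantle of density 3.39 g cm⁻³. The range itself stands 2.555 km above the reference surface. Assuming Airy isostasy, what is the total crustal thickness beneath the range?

Root depth r = h ρ_c / (ρ_m − ρ_c) = 2.555 km × 2.65 / 0.74 = 9.15 km.
Total thickness = T + h + r = 36.95 km + 2.555 km + 9.15 km = 48.7 km.

48.7 km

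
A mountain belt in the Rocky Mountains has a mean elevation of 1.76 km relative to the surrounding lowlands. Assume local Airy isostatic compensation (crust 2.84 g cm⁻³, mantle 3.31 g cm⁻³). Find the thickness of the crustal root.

Balancing pressure at the compensation depth: the weight of the topography is balanced by the buoyancy of the root, ρ_c h = (ρ_m − ρ_c) r.
r = h · ρ_c / (ρ_m − ρ_c) = 1.76 km × 2.84 / (3.31 − 2.84) = 10.6 km.

10.6 km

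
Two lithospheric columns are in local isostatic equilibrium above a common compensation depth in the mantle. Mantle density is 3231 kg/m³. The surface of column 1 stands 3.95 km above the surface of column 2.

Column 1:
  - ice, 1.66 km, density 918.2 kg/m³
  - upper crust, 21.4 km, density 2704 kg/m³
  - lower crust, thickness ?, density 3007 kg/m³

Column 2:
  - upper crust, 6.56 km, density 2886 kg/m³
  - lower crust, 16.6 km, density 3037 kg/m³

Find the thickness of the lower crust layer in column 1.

14 km

Take the compensation level at the base of the deeper column (depth z_c below the surface of column 1) and equate Σ ρ_i t_i down to z_c; mantle fills any gap and the z_c terms cancel.
Column 1: 1.66×918.2 + 21.4×2704 + x×3007 + (z_c − 23.06 − x)×3231
Column 2: 3.95×0 + 6.56×2886 + 16.6×3037 + (z_c − 3.95 − 23.16)×3231
The z_c×3231 term appears on both sides and cancels. Collect the known terms of each column as K = Σ(ρt)_known − 3231 × (depth of known layers): K_1 = 59389.812 − 3231×23.06 = −15117.048; K_2 = 69346.36 − 3231×(3.95 + 23.16) = −18246.05.
Balance: K_1 − x×(3231 − 3007) = K_2, so x = (K_1 − K_2)/(3231 − 3007) = 3129/224 = 14 km.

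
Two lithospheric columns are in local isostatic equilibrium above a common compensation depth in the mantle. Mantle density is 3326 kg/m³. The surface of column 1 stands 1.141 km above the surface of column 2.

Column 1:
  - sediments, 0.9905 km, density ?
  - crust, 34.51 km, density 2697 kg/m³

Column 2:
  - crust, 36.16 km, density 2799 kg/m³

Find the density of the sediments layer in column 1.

Take the compensation level at the base of the deeper column (depth z_c below the surface of column 1) and equate Σ ρ_i t_i down to z_c; mantle fills any gap and the z_c terms cancel.
Column 1: 0.9905×ρ + 34.51×2697 + (z_c − 35.5005)×3326
Column 2: 1.141×0 + 36.16×2799 + (z_c − 1.141 − 36.16)×3326
The z_c×3326 term appears on both sides and cancels. Collect the known terms of each column as K = Σ(ρt)_known − 3326 × (depth of known layers): K_1 = 93073.47 − 3326×35.5005 = −25001.193; K_2 = 101211.84 − 3326×(1.141 + 36.16) = −22851.286.
Balance: K_1 + 0.9905×ρ = K_2, so ρ = (K_2 − K_1)/0.9905 = 2149.91/0.9905 = 2170 kg/m³.

2170 kg/m³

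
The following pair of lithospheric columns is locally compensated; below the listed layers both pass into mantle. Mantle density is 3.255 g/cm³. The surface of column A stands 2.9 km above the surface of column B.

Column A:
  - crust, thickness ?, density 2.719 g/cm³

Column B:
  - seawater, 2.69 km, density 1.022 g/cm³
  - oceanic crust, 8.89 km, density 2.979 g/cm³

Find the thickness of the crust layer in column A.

Take the compensation level at the base of the deeper column (depth z_c below the surface of column A) and equate Σ ρ_i t_i down to z_c; mantle fills any gap and the z_c terms cancel.
Column A: x×2.719 + (z_c − 0 − x)×3.255
Column B: 2.9×0 + 2.69×1.022 + 8.89×2.979 + (z_c − 2.9 − 11.58)×3.255
The z_c×3.255 term appears on both sides and cancels. Collect the known terms of each column as K = Σ(ρt)_known − 3.255 × (depth of known layers): K_A = 0 − 3.255×0 = 0; K_B = 29.23249 − 3.255×(2.9 + 11.58) = −17.89991.
Balance: K_A − x×(3.255 − 2.719) = K_B, so x = (K_A − K_B)/(3.255 − 2.719) = 17.8999/0.536 = 33.4 km.

33.4 km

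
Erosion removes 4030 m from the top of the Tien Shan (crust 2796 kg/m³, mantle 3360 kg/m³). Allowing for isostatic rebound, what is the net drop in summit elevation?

676 m

Rebound u = e ρ_c/ρ_m = 4030 m × 2796/3360 = 3354 m.
Net surface drop = e − u = 4030 m − 3354 m = e (ρ_m − ρ_c)/ρ_m = 676 m.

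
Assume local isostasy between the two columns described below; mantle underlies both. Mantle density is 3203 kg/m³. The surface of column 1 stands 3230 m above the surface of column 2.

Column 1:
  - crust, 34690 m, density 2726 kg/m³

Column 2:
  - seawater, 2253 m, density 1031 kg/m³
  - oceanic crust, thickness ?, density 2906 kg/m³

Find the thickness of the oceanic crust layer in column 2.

4400 m

Take the compensation level at the base of the deeper column (depth z_c below the surface of column 1) and equate Σ ρ_i t_i down to z_c; mantle fills any gap and the z_c terms cancel.
Column 1: 34690×2726 + (z_c − 34690)×3203
Column 2: 3230×0 + 2253×1031 + x×2906 + (z_c − 3230 − 2253 − x)×3203
The z_c×3203 term appears on both sides and cancels. Collect the known terms of each column as K = Σ(ρt)_known − 3203 × (depth of known layers): K_1 = 94564940 − 3203×34690 = −16547130; K_2 = 2322843 − 3203×(3230 + 2253) = −15239206.
Balance: K_1 = K_2 − x×(3203 − 2906), so x = (K_2 − K_1)/(3203 − 2906) = 1307920/297 = 4400 m.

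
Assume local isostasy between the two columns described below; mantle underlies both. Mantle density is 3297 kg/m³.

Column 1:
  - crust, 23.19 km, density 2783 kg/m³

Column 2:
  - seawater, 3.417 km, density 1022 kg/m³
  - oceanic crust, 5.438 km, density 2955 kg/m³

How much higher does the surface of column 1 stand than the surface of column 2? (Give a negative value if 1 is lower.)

0.693 km

For any compensation level in the mantle, the mantle terms cancel and isostasy reduces to e = (Σt_1 − Σt_2) − (Σ(ρt)_1 − Σ(ρt)_2) / ρ_m.
Σt_1 = 23.19 km; Σt_2 = 8.855 km; Σ(ρt)_1 = 64537.77; Σ(ρt)_2 = 19561.464 (in km·kg/m³).
e = (23.19 − 8.855) − (64537.77 − 19561.464) / 3297 = 0.693 km.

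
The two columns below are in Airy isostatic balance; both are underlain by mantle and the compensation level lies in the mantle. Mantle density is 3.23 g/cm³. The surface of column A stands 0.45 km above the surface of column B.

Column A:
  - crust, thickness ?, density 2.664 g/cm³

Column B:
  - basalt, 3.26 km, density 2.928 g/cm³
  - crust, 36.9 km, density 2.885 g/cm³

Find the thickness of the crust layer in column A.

Take the compensation level at the base of the deeper column (depth z_c below the surface of column A) and equate Σ ρ_i t_i down to z_c; mantle fills any gap and the z_c terms cancel.
Column A: x×2.664 + (z_c − 0 − x)×3.23
Column B: 0.45×0 + 3.26×2.928 + 36.9×2.885 + (z_c − 0.45 − 40.16)×3.23
The z_c×3.23 term appears on both sides and cancels. Collect the known terms of each column as K = Σ(ρt)_known − 3.23 × (depth of known layers): K_A = 0 − 3.23×0 = 0; K_B = 116.00178 − 3.23×(0.45 + 40.16) = −15.16852.
Balance: K_A − x×(3.23 − 2.664) = K_B, so x = (K_A − K_B)/(3.23 − 2.664) = 15.1685/0.566 = 26.8 km.

26.8 km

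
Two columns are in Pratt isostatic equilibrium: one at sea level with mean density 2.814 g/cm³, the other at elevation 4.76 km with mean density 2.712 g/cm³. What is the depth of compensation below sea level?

127 km

ρ_ref D = ρ (D + h) → D (ρ_ref − ρ) = ρ h.
D = ρ h/(ρ_ref − ρ) = 2.712 × 4.76 km/(2.814 − 2.712) = 127 km.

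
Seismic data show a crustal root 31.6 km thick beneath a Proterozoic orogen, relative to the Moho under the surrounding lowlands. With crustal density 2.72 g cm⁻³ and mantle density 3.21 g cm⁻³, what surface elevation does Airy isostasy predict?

In Airy isostatic equilibrium: ρ_c h = (ρ_m − ρ_c) r.
h = r (ρ_m − ρ_c) / ρ_c = 31.6 km × (3.21 − 2.72) / 2.72 = 5.69 km.

5.69 km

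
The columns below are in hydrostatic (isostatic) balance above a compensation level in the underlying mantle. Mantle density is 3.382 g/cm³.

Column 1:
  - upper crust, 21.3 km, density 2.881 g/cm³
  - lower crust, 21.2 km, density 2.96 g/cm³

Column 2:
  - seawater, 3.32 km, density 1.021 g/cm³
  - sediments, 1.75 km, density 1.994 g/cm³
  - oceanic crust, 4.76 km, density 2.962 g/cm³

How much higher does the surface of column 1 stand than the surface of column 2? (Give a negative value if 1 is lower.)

2.17 km

For any compensation level in the mantle, the mantle terms cancel and isostasy reduces to e = (Σt_1 − Σt_2) − (Σ(ρt)_1 − Σ(ρt)_2) / ρ_m.
Σt_1 = 42.5 km; Σt_2 = 9.83 km; Σ(ρt)_1 = 124.1173; Σ(ρt)_2 = 20.97834 (in km·g/cm³).
e = (42.5 − 9.83) − (124.1173 − 20.97834) / 3.382 = 2.17 km.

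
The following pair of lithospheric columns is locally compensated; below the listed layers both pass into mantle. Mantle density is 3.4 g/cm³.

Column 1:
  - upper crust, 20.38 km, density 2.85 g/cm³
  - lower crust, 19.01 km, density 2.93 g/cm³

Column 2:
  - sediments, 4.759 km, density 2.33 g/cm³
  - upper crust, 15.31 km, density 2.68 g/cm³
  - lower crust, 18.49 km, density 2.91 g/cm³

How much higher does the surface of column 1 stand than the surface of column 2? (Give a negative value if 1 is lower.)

−1.48 km

For any compensation level in the mantle, the mantle terms cancel and isostasy reduces to e = (Σt_1 − Σt_2) − (Σ(ρt)_1 − Σ(ρt)_2) / ρ_m.
Σt_1 = 39.39 km; Σt_2 = 38.559 km; Σ(ρt)_1 = 113.7823; Σ(ρt)_2 = 105.92517 (in km·g/cm³).
e = (39.39 − 38.559) − (113.7823 − 105.92517) / 3.4 = −1.48 km.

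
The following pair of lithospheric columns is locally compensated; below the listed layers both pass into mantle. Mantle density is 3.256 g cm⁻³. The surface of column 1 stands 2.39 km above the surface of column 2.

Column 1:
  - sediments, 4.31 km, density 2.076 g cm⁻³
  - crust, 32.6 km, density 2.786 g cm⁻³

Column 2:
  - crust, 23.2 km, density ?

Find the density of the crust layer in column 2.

Take the compensation level at the base of the deeper column (depth z_c below the surface of column 1) and equate Σ ρ_i t_i down to z_c; mantle fills any gap and the z_c terms cancel.
Column 1: 4.31×2.076 + 32.6×2.786 + (z_c − 36.91)×3.256
Column 2: 2.39×0 + 23.2×ρ + (z_c − 2.39 − 23.2)×3.256
The z_c×3.256 term appears on both sides and cancels. Collect the known terms of each column as K = Σ(ρt)_known − 3.256 × (depth of known layers): K_1 = 99.77116 − 3.256×36.91 = −20.4078; K_2 = 0 − 3.256×(2.39 + 23.2) = −83.32104.
Balance: K_1 = K_2 + 23.2×ρ, so ρ = (K_1 − K_2)/23.2 = 62.9132/23.2 = 2.71 g cm⁻³.

2.71 g cm⁻³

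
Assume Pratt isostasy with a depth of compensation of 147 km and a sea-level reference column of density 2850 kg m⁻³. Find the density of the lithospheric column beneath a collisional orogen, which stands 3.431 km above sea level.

Pratt balance: ρ_ref D = ρ (D + h).
ρ = ρ_ref D/(D + h) = 2850 × 147 km/(147 km + 3.431 km) = 2780 kg m⁻³.

2780 kg m⁻³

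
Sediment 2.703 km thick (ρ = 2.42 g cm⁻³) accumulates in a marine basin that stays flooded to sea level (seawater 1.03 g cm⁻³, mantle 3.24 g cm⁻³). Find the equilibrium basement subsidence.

1.7 km

Submarine loading: the sediment displaces seawater, and the subsidence is in turn flooded, so s (ρ_m − ρ_w) = t (ρ_sed − ρ_w).
s = 2.703 km × (2.42 − 1.03) / (3.24 − 1.03) = 1.7 km.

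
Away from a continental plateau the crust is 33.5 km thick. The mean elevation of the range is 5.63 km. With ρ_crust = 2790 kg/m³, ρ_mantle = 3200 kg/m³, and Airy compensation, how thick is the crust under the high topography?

Root depth r = h ρ_c / (ρ_m − ρ_c) = 5.63 km × 2790 / 410 = 38.31 km.
Total thickness = T + h + r = 33.5 km + 5.63 km + 38.31 km = 77.4 km.

77.4 km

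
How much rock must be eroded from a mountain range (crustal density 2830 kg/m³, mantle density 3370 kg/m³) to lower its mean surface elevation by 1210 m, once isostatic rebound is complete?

7550 m

Net drop Δ = e − u = e − e ρ_c/ρ_m = e (ρ_m − ρ_c)/ρ_m.
e = Δ ρ_m/(ρ_m − ρ_c) = 1210 m × 3370/540 = 7550 m.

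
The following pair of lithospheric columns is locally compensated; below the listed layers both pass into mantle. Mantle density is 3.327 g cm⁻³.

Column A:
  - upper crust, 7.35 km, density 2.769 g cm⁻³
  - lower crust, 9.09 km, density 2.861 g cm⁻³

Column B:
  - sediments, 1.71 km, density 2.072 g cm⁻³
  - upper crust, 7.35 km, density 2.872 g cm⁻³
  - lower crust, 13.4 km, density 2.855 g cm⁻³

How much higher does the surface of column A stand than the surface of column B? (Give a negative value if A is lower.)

For any compensation level in the mantle, the mantle terms cancel and isostasy reduces to e = (Σt_A − Σt_B) − (Σ(ρt)_A − Σ(ρt)_B) / ρ_m.
Σt_A = 16.44 km; Σt_B = 22.46 km; Σ(ρt)_A = 46.35864; Σ(ρt)_B = 62.90932 (in km·g cm⁻³).
e = (16.44 − 22.46) − (46.35864 − 62.90932) / 3.327 = −1.05 km.

−1.05 km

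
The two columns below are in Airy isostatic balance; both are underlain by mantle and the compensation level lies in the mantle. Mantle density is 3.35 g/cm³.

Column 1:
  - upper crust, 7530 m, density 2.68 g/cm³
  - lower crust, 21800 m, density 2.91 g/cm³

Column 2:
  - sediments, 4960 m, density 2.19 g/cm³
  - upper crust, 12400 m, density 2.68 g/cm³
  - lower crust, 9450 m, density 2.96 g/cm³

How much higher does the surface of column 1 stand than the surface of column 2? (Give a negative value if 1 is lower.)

−928 m

For any compensation level in the mantle, the mantle terms cancel and isostasy reduces to e = (Σt_1 − Σt_2) − (Σ(ρt)_1 − Σ(ρt)_2) / ρ_m.
Σt_1 = 29330 m; Σt_2 = 26810 m; Σ(ρt)_1 = 83618.4; Σ(ρt)_2 = 72066.4 (in m·g/cm³).
e = (29330 − 26810) − (83618.4 − 72066.4) / 3.35 = −928 m.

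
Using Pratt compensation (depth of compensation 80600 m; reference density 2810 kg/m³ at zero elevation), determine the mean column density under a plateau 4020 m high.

Pratt balance: ρ_ref D = ρ (D + h).
ρ = ρ_ref D/(D + h) = 2810 × 80600 m/(80600 m + 4020 m) = 2680 kg/m³.

2680 kg/m³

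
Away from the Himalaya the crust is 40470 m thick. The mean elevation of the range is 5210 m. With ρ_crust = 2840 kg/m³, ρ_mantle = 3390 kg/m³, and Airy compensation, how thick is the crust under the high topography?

Root depth r = h ρ_c / (ρ_m − ρ_c) = 5210 m × 2840 / 550 = 26900 m.
Total thickness = T + h + r = 40470 m + 5210 m + 26900 m = 72600 m.

72600 m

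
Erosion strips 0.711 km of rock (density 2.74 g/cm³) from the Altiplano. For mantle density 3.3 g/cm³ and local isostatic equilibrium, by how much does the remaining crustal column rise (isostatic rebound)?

Unloading: uplift u = e ρ_c/ρ_m = 0.711 km × 2.74/3.3 = 0.59 km.

0.59 km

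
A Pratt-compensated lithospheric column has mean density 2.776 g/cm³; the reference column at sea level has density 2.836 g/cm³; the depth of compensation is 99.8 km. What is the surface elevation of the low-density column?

2.16 km

ρ_ref D = ρ (D + h) → h = D (ρ_ref − ρ)/ρ.
h = 99.8 km × (2.836 − 2.776)/2.776 = 2.16 km.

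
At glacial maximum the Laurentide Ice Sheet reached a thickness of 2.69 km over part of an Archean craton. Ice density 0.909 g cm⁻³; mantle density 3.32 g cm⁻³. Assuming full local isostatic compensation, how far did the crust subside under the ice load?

By Archimedes' principle applied to the lithosphere: the ice load ρ_ice t is balanced by mantle displaced below, ρ_m s.
s = t ρ_ice / ρ_m = 2.69 km × 0.909/3.32 = 0.737 km.

0.737 km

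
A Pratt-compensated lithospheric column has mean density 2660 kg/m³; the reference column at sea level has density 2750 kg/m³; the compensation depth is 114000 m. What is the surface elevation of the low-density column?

ρ_ref D = ρ (D + h) → h = D (ρ_ref − ρ)/ρ.
h = 114000 m × (2750 − 2660)/2660 = 3860 m.

3860 m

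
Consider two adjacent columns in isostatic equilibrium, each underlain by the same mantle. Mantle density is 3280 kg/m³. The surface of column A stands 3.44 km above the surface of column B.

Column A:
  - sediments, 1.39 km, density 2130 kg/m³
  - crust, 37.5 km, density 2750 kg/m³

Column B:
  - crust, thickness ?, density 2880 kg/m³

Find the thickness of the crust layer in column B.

25.5 km

Take the compensation level at the base of the deeper column (depth z_c below the surface of column A) and equate Σ ρ_i t_i down to z_c; mantle fills any gap and the z_c terms cancel.
Column A: 1.39×2130 + 37.5×2750 + (z_c − 38.89)×3280
Column B: 3.44×0 + x×2880 + (z_c − 3.44 − 0 − x)×3280
The z_c×3280 term appears on both sides and cancels. Collect the known terms of each column as K = Σ(ρt)_known − 3280 × (depth of known layers): K_A = 106085.7 − 3280×38.89 = −21473.5; K_B = 0 − 3280×(3.44 + 0) = −11283.2.
Balance: K_A = K_B − x×(3280 − 2880), so x = (K_B − K_A)/(3280 − 2880) = 10190.3/400 = 25.5 km.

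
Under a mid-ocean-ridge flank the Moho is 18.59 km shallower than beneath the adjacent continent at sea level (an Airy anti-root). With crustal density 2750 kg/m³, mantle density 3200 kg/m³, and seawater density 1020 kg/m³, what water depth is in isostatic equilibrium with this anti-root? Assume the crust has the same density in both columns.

Replacing a thickness d of crust by seawater at the top must be balanced by replacing crust with mantle at the base: d (ρ_c − ρ_w) = a (ρ_m − ρ_c).
d = a (ρ_m − ρ_c)/(ρ_c − ρ_w) = 18.59 km × 450/1730 = 4.84 km.

4.84 km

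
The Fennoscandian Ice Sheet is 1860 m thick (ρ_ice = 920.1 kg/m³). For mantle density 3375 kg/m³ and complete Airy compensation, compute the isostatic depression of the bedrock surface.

507 m

Equating mass per unit area of the two columns: the ice load ρ_ice t is balanced by mantle displaced below, ρ_m s.
s = t ρ_ice / ρ_m = 1860 m × 920.1/3375 = 507 m.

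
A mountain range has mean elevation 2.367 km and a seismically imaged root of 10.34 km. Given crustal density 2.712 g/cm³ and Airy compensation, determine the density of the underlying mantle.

Airy balance: ρ_c h = (ρ_m − ρ_c) r → ρ_m = ρ_c (1 + h/r).
ρ_m = 2.712 × (1 + 2.367 km/10.34 km) = 3.33 g/cm³.

3.33 g/cm³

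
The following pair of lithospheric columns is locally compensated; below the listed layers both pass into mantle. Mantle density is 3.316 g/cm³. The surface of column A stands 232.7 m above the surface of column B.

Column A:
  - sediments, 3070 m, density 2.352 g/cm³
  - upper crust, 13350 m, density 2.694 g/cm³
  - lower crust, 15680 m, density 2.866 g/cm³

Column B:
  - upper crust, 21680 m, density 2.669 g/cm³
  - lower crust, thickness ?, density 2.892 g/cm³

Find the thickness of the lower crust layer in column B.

8300 m

Take the compensation level at the base of the deeper column (depth z_c below the surface of column A) and equate Σ ρ_i t_i down to z_c; mantle fills any gap and the z_c terms cancel.
Column A: 3070×2.352 + 13350×2.694 + 15680×2.866 + (z_c − 32100)×3.316
Column B: 232.7×0 + 21680×2.669 + x×2.892 + (z_c − 232.7 − 21680 − x)×3.316
The z_c×3.316 term appears on both sides and cancels. Collect the known terms of each column as K = Σ(ρt)_known − 3.316 × (depth of known layers): K_A = 88124.42 − 3.316×32100 = −18319.18; K_B = 57863.92 − 3.316×(232.7 + 21680) = −14798.5932.
Balance: K_A = K_B − x×(3.316 − 2.892), so x = (K_B − K_A)/(3.316 − 2.892) = 3520.59/0.424 = 8300 m.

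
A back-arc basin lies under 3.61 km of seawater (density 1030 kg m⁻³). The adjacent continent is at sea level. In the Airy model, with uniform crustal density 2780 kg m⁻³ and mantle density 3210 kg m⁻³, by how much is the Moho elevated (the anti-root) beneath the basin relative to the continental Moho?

Equating mass per unit area of the two columns: replacing crust with seawater at the top is compensated by replacing crust with mantle at the base: d (ρ_c − ρ_w) = a (ρ_m − ρ_c).
a = d (ρ_c − ρ_w)/(ρ_m − ρ_c) = 3.61 km × 1750/430 = 14.7 km.

14.7 km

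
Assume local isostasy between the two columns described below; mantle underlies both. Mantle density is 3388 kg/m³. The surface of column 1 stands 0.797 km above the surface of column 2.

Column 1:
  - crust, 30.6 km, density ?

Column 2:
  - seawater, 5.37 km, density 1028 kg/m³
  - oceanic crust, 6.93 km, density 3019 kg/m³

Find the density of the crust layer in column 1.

2800 kg/m³

Take the compensation level at the base of the deeper column (depth z_c below the surface of column 1) and equate Σ ρ_i t_i down to z_c; mantle fills any gap and the z_c terms cancel.
Column 1: 30.6×ρ + (z_c − 30.6)×3388
Column 2: 0.797×0 + 5.37×1028 + 6.93×3019 + (z_c − 0.797 − 12.3)×3388
The z_c×3388 term appears on both sides and cancels. Collect the known terms of each column as K = Σ(ρt)_known − 3388 × (depth of known layers): K_1 = 0 − 3388×30.6 = −103672.8; K_2 = 26442.03 − 3388×(0.797 + 12.3) = −17930.606.
Balance: K_1 + 30.6×ρ = K_2, so ρ = (K_2 − K_1)/30.6 = 85742.2/30.6 = 2800 kg/m³.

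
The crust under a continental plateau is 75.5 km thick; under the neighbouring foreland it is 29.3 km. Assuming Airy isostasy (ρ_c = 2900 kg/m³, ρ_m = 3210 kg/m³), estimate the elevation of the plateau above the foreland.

4.46 km

Excess crust Δ = 75.5 km − 29.3 km = 46.2 km, split between elevation h and root r with h + r = Δ.
Airy balance ρ_c h = (ρ_m − ρ_c) r gives r = h ρ_c/(ρ_m − ρ_c), so h (1 + ρ_c/(ρ_m − ρ_c)) = Δ, i.e. h = Δ (ρ_m − ρ_c)/ρ_m.
h = 46.2 km × 310/3210 = 4.46 km.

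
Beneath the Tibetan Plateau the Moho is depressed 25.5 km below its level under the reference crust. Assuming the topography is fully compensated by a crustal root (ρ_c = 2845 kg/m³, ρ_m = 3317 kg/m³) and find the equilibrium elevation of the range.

Isostatic balance requires: ρ_c h = (ρ_m − ρ_c) r.
h = r (ρ_m − ρ_c) / ρ_c = 25.5 km × (3317 − 2845) / 2845 = 4.23 km.

4.23 km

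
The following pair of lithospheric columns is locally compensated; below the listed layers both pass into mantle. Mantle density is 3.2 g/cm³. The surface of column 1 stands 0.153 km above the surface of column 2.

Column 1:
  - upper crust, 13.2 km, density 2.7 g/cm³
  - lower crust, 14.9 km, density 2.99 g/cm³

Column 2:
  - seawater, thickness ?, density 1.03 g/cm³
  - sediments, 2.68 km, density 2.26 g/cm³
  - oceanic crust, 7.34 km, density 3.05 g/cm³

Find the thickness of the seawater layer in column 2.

2.59 km

Take the compensation level at the base of the deeper column (depth z_c below the surface of column 1) and equate Σ ρ_i t_i down to z_c; mantle fills any gap and the z_c terms cancel.
Column 1: 13.2×2.7 + 14.9×2.99 + (z_c − 28.1)×3.2
Column 2: 0.153×0 + x×1.03 + 2.68×2.26 + 7.34×3.05 + (z_c − 0.153 − 10.02 − x)×3.2
The z_c×3.2 term appears on both sides and cancels. Collect the known terms of each column as K = Σ(ρt)_known − 3.2 × (depth of known layers): K_1 = 80.191 − 3.2×28.1 = −9.729; K_2 = 28.4438 − 3.2×(0.153 + 10.02) = −4.1098.
Balance: K_1 = K_2 − x×(3.2 − 1.03), so x = (K_2 − K_1)/(3.2 − 1.03) = 5.6192/2.17 = 2.59 km.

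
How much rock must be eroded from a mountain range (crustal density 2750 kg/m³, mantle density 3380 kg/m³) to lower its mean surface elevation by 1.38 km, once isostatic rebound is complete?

Net drop Δ = e − u = e − e ρ_c/ρ_m = e (ρ_m − ρ_c)/ρ_m.
e = Δ ρ_m/(ρ_m − ρ_c) = 1.38 km × 3380/630 = 7.4 km.

7.4 km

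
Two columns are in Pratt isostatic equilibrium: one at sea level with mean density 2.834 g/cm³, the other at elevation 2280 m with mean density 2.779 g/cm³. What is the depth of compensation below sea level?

115000 m

ρ_ref D = ρ (D + h) → D (ρ_ref − ρ) = ρ h.
D = ρ h/(ρ_ref − ρ) = 2.779 × 2280 m/(2.834 − 2.779) = 115000 m.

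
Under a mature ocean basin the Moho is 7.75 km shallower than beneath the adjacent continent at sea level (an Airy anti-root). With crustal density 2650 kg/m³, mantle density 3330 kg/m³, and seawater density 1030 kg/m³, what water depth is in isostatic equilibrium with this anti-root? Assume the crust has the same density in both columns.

3.25 km

Replacing a thickness d of crust by seawater at the top must be balanced by replacing crust with mantle at the base: d (ρ_c − ρ_w) = a (ρ_m − ρ_c).
d = a (ρ_m − ρ_c)/(ρ_c − ρ_w) = 7.75 km × 680/1620 = 3.25 km.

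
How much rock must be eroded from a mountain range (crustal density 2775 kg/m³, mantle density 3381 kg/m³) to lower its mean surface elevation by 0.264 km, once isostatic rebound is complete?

1.47 km

Net drop Δ = e − u = e − e ρ_c/ρ_m = e (ρ_m − ρ_c)/ρ_m.
e = Δ ρ_m/(ρ_m − ρ_c) = 0.264 km × 3381/606 = 1.47 km.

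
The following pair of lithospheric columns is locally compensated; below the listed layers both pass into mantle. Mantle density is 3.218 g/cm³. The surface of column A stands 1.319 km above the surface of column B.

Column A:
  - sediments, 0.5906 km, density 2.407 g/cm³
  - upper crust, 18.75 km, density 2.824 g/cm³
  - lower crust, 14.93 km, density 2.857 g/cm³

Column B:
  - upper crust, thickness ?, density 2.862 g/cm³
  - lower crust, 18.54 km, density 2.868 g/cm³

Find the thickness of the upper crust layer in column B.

Take the compensation level at the base of the deeper column (depth z_c below the surface of column A) and equate Σ ρ_i t_i down to z_c; mantle fills any gap and the z_c terms cancel.
Column A: 0.5906×2.407 + 18.75×2.824 + 14.93×2.857 + (z_c − 34.2706)×3.218
Column B: 1.319×0 + x×2.862 + 18.54×2.868 + (z_c − 1.319 − 18.54 − x)×3.218
The z_c×3.218 term appears on both sides and cancels. Collect the known terms of each column as K = Σ(ρt)_known − 3.218 × (depth of known layers): K_A = 97.0265842 − 3.218×34.2706 = −13.2562066; K_B = 53.17272 − 3.218×(1.319 + 18.54) = −10.733542.
Balance: K_A = K_B − x×(3.218 − 2.862), so x = (K_B − K_A)/(3.218 − 2.862) = 2.52266/0.356 = 7.09 km.

7.09 km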